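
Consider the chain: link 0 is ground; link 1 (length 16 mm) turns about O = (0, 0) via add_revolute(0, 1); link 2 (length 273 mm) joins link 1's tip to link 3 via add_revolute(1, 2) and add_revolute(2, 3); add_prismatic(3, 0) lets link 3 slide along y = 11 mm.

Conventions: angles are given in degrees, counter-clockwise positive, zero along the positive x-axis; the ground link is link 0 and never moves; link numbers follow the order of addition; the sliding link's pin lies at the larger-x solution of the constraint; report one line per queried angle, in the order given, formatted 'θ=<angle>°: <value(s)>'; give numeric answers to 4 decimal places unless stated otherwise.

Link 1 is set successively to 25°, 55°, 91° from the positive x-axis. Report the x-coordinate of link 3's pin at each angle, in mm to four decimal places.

geometry: r = 16 mm, L = 273 mm, e = 11 mm
θ=25°: crank pin P = (r cos θ, r sin θ) = (14.500925, 6.761892)
θ=25°: h = r sin θ − e = 6.761892 − 11 = -4.238108
θ=25°: x = r cos θ + √(L² − h²) = 14.500925 + 272.967101 = 287.468026
θ=55°: crank pin P = (r cos θ, r sin θ) = (9.177223, 13.106433)
θ=55°: h = r sin θ − e = 13.106433 − 11 = 2.106433
θ=55°: x = r cos θ + √(L² − h²) = 9.177223 + 272.991873 = 282.169096
θ=91°: crank pin P = (r cos θ, r sin θ) = (-0.279239, 15.997563)
θ=91°: h = r sin θ − e = 15.997563 − 11 = 4.997563
θ=91°: x = r cos θ + √(L² − h²) = -0.279239 + 272.954253 = 272.675015

θ=25°: 287.4680
θ=55°: 282.1691
θ=91°: 272.6750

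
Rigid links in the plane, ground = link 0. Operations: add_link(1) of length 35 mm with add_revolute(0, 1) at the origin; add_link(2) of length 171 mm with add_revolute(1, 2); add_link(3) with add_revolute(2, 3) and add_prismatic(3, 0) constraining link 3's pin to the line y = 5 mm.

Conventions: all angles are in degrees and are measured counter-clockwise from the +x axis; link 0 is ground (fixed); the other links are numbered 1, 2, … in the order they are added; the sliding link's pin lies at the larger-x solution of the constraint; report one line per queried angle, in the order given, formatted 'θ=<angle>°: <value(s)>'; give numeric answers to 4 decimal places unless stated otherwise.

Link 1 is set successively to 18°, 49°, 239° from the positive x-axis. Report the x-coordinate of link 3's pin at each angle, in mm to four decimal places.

geometry: r = 35 mm, L = 171 mm, e = 5 mm
θ=18°: crank pin P = (r cos θ, r sin θ) = (33.286978, 10.815595)
θ=18°: h = r sin θ − e = 10.815595 − 5 = 5.815595
θ=18°: x = r cos θ + √(L² − h²) = 33.286978 + 170.901079 = 204.188057
θ=49°: crank pin P = (r cos θ, r sin θ) = (22.962066, 26.414835)
θ=49°: h = r sin θ − e = 26.414835 − 5 = 21.414835
θ=49°: x = r cos θ + √(L² − h²) = 22.962066 + 169.653779 = 192.615845
θ=239°: crank pin P = (r cos θ, r sin θ) = (-18.026333, -30.000856)
θ=239°: h = r sin θ − e = -30.000856 − 5 = -35.000856
θ=239°: x = r cos θ + √(L² − h²) = -18.026333 + 167.379629 = 149.353296

θ=18°: 204.1881
θ=49°: 192.6158
θ=239°: 149.3533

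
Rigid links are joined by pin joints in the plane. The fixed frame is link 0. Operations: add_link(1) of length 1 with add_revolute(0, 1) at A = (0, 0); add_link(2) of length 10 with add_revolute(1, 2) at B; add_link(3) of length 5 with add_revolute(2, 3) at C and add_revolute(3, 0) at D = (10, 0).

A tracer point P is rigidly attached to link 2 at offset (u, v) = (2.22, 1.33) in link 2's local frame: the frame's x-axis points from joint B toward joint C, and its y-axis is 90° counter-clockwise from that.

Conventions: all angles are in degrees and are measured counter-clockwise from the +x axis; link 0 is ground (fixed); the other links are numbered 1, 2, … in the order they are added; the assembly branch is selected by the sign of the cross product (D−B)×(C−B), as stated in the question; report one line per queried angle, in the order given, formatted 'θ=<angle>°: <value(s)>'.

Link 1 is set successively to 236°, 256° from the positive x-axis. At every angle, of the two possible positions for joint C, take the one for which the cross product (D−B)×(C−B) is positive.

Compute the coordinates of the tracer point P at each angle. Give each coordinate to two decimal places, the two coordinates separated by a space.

A=(0,0), D=(10.00,0)
θ=236°: B = A + 1.00·(cos236°, sin236°) = (-0.5592, -0.8290)
θ=236°: |BD| = 10.5917
θ=236°: circle(B,10.00) ∩ circle(D,5.00): a=8.8364, h=4.6818
θ=236°:   candidates: C₊=(7.8836,4.5300) cross=49.588; C₋=(8.6165,-4.8048) cross=-49.588
θ=236°:   branch + wants cross > 0 → take C=(7.8836,4.5300) (cross=49.588)
θ=236°: ex = (C−B)/|BC| = (0.8443,0.5359); ey = (-0.5359,0.8443)
θ=236°: P = B + 2.22·ex + 1.33·ey = (0.6024,1.4836)
θ=256°: B = A + 1.00·(cos256°, sin256°) = (-0.2419, -0.9703)
θ=256°: |BD| = 10.2878
θ=256°: circle(B,10.00) ∩ circle(D,5.00): a=8.7890, h=4.7701
θ=256°:   candidates: C₊=(8.0580,4.6075) cross=49.074; C₋=(8.9578,-4.8902) cross=-49.074
θ=256°:   branch + wants cross > 0 → take C=(8.0580,4.6075) (cross=49.074)
θ=256°: ex = (C−B)/|BC| = (0.8300,0.5578); ey = (-0.5578,0.8300)
θ=256°: P = B + 2.22·ex + 1.33·ey = (0.8588,1.3719)

θ=236°: 0.60 1.48
θ=256°: 0.86 1.37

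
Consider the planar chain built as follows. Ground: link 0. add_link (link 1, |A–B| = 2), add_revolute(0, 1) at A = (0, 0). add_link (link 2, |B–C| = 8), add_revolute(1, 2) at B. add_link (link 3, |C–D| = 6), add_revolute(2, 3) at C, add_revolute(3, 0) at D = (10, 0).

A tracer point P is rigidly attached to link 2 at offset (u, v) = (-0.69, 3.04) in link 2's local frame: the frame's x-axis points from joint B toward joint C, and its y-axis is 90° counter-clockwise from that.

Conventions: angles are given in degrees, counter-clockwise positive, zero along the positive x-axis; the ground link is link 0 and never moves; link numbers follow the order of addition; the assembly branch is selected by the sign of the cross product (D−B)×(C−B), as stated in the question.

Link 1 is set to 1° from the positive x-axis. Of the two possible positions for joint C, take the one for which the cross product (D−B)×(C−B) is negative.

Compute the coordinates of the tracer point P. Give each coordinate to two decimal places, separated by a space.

A=(0,0), D=(10.00,0)
B = A + 2.00·(cos1°, sin1°) = (1.9997, 0.0349)
|BD| = 8.0004
circle(B,8.00) ∩ circle(D,6.00): a=5.7501, h=5.5620
  candidates: C₊=(7.7740,5.5718) cross=44.498; C₋=(7.7255,-5.5522) cross=-44.498
  branch - wants cross < 0 → take C=(7.7255,-5.5522) (cross=-44.498)
ex = (C−B)/|BC| = (0.7157,-0.6984); ey = (0.6984,0.7157)
P = B + -0.69·ex + 3.04·ey = (3.6289,2.6926)

3.63 2.69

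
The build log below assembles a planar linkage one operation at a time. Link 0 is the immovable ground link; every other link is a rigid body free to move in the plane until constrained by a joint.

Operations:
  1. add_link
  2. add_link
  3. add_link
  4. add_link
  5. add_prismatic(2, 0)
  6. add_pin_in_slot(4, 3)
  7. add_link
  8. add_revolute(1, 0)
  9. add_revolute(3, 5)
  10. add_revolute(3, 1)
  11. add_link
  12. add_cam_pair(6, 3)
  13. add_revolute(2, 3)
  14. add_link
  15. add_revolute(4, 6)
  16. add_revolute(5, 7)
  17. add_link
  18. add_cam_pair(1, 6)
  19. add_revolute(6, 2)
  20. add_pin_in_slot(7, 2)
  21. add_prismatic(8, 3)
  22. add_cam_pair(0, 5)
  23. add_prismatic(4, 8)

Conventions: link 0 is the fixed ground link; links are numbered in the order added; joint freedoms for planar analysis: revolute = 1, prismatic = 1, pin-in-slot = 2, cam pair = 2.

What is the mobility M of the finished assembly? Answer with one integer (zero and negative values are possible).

ground; <1,0,0>
#1 <2,0,0>
#2 <3,0,0>
#3 <4,0,0>
#4 <5,0,0>
P:2↔0 J1 <5,1,0>
PS:4↔3 J2 <5,1,1>
#5 <6,1,1>
R:1↔0 J1 <6,2,1>
R:3↔5 J1 <6,3,1>
R:3↔1 J1 <6,4,1>
#6 <7,4,1>
C:6↔3 J2 <7,4,2>
R:2↔3 J1 <7,5,2>
#7 <8,5,2>
R:4↔6 J1 <8,6,2>
R:5↔7 J1 <8,7,2>
#8 <9,7,2>
C:1↔6 J2 <9,7,3>
R:6↔2 J1 <9,8,3>
PS:7↔2 J2 <9,8,4>
P:8↔3 J1 <9,9,4>
C:0↔5 J2 <9,9,5>
P:4↔8 J1 <9,10,5>
3×8 − 2×10 − 1×5 = -1

M = -1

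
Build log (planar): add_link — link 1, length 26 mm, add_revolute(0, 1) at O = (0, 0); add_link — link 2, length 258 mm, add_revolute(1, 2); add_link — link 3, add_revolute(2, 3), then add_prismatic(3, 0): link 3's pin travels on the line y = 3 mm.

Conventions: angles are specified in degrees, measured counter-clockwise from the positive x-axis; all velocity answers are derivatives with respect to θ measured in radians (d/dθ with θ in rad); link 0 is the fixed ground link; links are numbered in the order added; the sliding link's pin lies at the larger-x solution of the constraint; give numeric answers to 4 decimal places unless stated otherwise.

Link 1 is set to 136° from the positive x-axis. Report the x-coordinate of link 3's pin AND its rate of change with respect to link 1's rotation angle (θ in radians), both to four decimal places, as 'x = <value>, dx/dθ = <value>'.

geometry: r = 26 mm, L = 258 mm, e = 3 mm
crank pin P = (r cos θ, r sin θ) = (-18.702835, 18.061118)
h = r sin θ − e = 18.061118 − 3 = 15.061118
x = r cos θ + √(L² − h²) = -18.702835 + 257.560018 = 238.857183
dx/dθ = −r sin θ − h·r cos θ/√(L² − h²) (θ in radians; h = 15.061118) = -16.967448

x = 238.8572, dx/dθ = -16.9674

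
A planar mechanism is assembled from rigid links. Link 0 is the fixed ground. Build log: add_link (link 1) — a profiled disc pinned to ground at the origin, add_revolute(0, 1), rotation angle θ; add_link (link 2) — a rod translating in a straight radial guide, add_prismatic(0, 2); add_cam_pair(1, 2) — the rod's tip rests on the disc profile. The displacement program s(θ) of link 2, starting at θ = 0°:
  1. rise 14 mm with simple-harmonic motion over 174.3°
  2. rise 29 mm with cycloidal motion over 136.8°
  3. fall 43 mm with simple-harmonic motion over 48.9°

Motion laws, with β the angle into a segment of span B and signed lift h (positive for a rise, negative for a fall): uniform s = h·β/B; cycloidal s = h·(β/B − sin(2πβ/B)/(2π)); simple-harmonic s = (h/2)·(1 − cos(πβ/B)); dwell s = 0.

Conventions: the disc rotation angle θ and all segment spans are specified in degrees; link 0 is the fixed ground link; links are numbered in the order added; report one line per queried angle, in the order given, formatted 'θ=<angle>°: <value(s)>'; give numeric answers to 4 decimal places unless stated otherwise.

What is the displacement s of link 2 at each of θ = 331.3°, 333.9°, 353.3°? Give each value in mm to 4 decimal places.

seg 1 [0°–174.3°] simple-harmonic, h=14: full span → s += 14 → s = 14.0000
seg 2 [174.3°–311.1°] cycloidal, h=29: full span → s += 29 → s = 43.0000
seg 3 [311.1°–360°] simple-harmonic, h=-43: θ=331.3° here. β=20.2, B=48.9. -43/2·(1 − cos(π·0.4131)) = -15.7023 → s = 27.2977
seg 3 [311.1°–360°] simple-harmonic, h=-43: θ=333.9° here. β=22.8, B=48.9. -43/2·(1 − cos(π·0.4663)) = -19.2252 → s = 23.7748
seg 3 [311.1°–360°] simple-harmonic, h=-43: θ=353.3° here. β=42.2, B=48.9. -43/2·(1 − cos(π·0.8630)) = -41.0388 → s = 1.9612

θ=331.3°: 27.2977
θ=333.9°: 23.7748
θ=353.3°: 1.9612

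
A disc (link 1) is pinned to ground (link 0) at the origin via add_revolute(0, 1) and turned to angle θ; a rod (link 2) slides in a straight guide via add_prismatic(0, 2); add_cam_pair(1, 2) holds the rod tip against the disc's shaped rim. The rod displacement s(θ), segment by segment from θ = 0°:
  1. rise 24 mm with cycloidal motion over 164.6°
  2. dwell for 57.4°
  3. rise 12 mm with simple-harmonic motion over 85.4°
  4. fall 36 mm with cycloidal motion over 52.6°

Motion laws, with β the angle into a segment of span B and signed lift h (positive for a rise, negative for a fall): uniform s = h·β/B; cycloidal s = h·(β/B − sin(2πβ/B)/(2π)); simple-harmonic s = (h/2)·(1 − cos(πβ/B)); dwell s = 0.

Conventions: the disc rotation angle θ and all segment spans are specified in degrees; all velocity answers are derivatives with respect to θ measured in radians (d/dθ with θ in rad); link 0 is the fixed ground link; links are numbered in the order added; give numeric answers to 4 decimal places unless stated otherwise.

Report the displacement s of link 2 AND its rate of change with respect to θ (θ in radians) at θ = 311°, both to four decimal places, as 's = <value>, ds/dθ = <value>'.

segment 1 (0° to 164.6°, cycloidal, h = 24) is passed completely: s = 0.0000 + (24) = 24.0000
segment 2 (164.6° to 222°, dwell): s unchanged at 24.0000
segment 3 (222° to 307.4°, simple-harmonic, h = 12) is passed completely: s = 24.0000 + (12) = 36.0000
θ = 311° falls in segment 4 (307.4° to 360°, cycloidal, h = -36): β = 311 − 307.4 = 3.6°, B = 52.6°; Δs = -36·(0.0684 − sin(2π·0.0684)/(2π)) = -0.0752; s = 36.0000 − 0.0752 = 35.9248
velocity in seg [307.4°–360°] (cycloidal), θ in radians: β = 3.6° = 0.0628 rad, B = 52.6° = 0.9180 rad; ds/dθ = (h/B)(1 − cos(2πβ/B)) = ((-36)/0.9180)(1 − cos(2π·0.0684)) = -3.570259 mm/rad

s = 35.9248, ds/dθ = -3.5703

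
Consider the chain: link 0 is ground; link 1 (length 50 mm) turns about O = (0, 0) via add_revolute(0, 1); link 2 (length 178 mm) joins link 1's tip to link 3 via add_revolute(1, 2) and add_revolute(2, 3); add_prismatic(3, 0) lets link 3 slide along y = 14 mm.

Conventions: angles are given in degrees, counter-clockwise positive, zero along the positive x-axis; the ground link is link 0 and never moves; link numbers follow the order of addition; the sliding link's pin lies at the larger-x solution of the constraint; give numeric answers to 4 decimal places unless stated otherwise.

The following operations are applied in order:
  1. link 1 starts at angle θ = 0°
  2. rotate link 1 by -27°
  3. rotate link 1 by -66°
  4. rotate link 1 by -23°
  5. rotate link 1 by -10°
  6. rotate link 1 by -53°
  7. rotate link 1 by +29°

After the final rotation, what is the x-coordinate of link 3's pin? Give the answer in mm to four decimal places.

geometry: r = 50 mm, L = 178 mm, e = 14 mm; θ starts at 0°
rotate link 1 by -27°: θ ← 0° -27° = -27°
rotate link 1 by -66°: θ ← -27° -66° = -93°
rotate link 1 by -23°: θ ← -93° -23° = -116°
rotate link 1 by -10°: θ ← -116° -10° = -126°
rotate link 1 by -53°: θ ← -126° -53° = -179°
rotate link 1 by +29°: θ ← -179° +29° = -150°
crank pin P = (r cos θ, r sin θ) = (-43.301270, -25.000000)
h = r sin θ − e = -25.000000 − 14 = -39.000000
x = r cos θ + √(L² − h²) = -43.301270 + 173.674984 = 130.373714

130.3737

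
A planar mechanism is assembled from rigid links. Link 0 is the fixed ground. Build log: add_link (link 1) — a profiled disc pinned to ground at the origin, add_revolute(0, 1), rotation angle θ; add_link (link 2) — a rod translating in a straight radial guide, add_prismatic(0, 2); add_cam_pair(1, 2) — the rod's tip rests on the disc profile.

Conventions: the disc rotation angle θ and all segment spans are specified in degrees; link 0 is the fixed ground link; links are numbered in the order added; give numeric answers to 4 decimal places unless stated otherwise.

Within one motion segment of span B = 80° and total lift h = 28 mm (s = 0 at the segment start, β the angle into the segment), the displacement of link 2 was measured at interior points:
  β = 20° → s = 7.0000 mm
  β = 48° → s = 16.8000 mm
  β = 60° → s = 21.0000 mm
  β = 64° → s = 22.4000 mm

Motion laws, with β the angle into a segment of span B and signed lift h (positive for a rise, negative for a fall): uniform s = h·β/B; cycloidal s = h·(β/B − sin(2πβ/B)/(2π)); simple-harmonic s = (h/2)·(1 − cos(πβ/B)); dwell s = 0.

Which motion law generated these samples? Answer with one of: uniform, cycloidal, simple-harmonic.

candidates at β/B = r: uniform s = h·r (linear in β); cycloidal s = h·(r − sin(2πr)/(2π)); simple-harmonic s = (h/2)(1 − cos(πr))
β=20°: printed 7.0000 | uniform 7.0000, cycloidal 2.5437, simple-harmonic 4.1005
β=48°: printed 16.8000 | uniform 16.8000, cycloidal 19.4194, simple-harmonic 18.3262
β=60°: printed 21.0000 | uniform 21.0000, cycloidal 25.4563, simple-harmonic 23.8995
β=64°: printed 22.4000 | uniform 22.4000, cycloidal 26.6382, simple-harmonic 25.3262
only one law matches every sample → uniform

uniform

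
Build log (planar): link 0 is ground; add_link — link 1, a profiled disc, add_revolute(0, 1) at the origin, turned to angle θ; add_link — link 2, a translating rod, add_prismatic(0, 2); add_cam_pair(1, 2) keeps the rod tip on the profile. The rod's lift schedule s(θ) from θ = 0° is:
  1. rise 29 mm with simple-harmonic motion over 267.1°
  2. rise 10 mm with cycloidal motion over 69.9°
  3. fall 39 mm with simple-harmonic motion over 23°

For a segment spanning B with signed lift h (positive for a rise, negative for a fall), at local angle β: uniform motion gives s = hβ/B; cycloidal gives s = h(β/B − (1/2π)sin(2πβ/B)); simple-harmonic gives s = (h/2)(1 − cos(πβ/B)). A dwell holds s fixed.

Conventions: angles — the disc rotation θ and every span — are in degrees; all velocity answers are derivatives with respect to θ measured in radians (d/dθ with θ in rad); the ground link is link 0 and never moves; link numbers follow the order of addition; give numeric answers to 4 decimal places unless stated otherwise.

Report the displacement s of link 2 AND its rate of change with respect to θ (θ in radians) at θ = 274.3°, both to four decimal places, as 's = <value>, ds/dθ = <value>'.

seg 1 [0°–267.1°] simple-harmonic, h=29: full span → s += 29 → s = 29.0000
seg 2 [267.1°–337°] cycloidal, h=10: θ=274.3° here. β=7.2, B=69.9. 10·(0.1030 − sin(2π·0.1030)/(2π)) = 0.0704 → s = 29.0704
velocity in seg [267.1°–337°] (cycloidal), θ in radians: β = 7.2° = 0.1257 rad, B = 69.9° = 1.2200 rad; ds/dθ = (h/B)(1 − cos(2πβ/B)) = (10/1.2200)(1 − cos(2π·0.1030)) = 1.657576 mm/rad

s = 29.0704, ds/dθ = 1.6576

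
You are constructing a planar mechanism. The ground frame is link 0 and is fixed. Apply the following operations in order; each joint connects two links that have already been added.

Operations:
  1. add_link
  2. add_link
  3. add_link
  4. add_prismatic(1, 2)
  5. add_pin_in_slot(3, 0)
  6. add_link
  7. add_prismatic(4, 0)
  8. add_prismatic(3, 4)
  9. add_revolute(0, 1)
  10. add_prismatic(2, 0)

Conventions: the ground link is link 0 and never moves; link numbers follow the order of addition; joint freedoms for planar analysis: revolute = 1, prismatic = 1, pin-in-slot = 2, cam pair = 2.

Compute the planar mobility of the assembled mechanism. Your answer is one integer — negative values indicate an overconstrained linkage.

link 0 = ground. State L|J1|J2 = 1|0|0
+link1  2|0|0
+link2  3|0|0
+link3  4|0|0
P(1,2) f=1→J1  4|1|0
PS(3,0) f=2→J2  4|1|1
+link4  5|1|1
P(4,0) f=1→J1  5|2|1
P(3,4) f=1→J1  5|3|1
R(0,1) f=1→J1  5|4|1
P(2,0) f=1→J1  5|5|1
M = 3(5−1)−2·5−1 = 12−10−1 = 1

M = 1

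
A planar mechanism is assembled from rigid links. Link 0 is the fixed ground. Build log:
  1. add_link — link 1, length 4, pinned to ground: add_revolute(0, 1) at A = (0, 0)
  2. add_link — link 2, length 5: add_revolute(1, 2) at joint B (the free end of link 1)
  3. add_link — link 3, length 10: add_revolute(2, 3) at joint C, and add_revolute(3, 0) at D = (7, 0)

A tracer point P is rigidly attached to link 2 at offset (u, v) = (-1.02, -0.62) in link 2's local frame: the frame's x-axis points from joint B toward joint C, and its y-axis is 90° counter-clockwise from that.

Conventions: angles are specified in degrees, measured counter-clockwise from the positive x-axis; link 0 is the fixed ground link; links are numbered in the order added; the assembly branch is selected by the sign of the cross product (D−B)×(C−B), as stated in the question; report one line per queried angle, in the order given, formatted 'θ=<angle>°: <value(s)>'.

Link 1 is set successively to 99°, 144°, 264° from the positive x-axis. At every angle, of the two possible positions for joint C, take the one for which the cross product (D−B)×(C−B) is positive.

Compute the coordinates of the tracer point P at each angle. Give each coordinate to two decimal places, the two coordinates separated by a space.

A=(0,0), D=(7.00,0)
θ=99°: B = A + 4.00·(cos99°, sin99°) = (-0.6257, 3.9508)
θ=99°: |BD| = 8.5884
θ=99°: circle(B,5.00) ∩ circle(D,10.00): a=-0.0722, h=4.9995
θ=99°:   candidates: C₊=(1.6100,8.4231) cross=42.937; C₋=(-2.9896,-0.4551) cross=-42.937
θ=99°:   branch + wants cross > 0 → take C=(1.6100,8.4231) (cross=42.937)
θ=99°: ex = (C−B)/|BC| = (0.4471,0.8945); ey = (-0.8945,0.4471)
θ=99°: P = B + -1.02·ex + -0.62·ey = (-0.5273,2.7612)
θ=144°: B = A + 4.00·(cos144°, sin144°) = (-3.2361, 2.3511)
θ=144°: |BD| = 10.5026
θ=144°: circle(B,5.00) ∩ circle(D,10.00): a=1.6808, h=4.7090
θ=144°:   candidates: C₊=(-0.5438,6.5644) cross=49.457; C₋=(-2.6521,-2.6146) cross=-49.457
θ=144°:   branch + wants cross > 0 → take C=(-0.5438,6.5644) (cross=49.457)
θ=144°: ex = (C−B)/|BC| = (0.5385,0.8427); ey = (-0.8427,0.5385)
θ=144°: P = B + -1.02·ex + -0.62·ey = (-3.2629,1.1578)
θ=264°: B = A + 4.00·(cos264°, sin264°) = (-0.4181, -3.9781)
θ=264°: |BD| = 8.4175
θ=264°: circle(B,5.00) ∩ circle(D,10.00): a=-0.2463, h=4.9939
θ=264°:   candidates: C₊=(-2.9953,0.3065) cross=42.036; C₋=(1.7250,-8.4955) cross=-42.036
θ=264°:   branch + wants cross > 0 → take C=(-2.9953,0.3065) (cross=42.036)
θ=264°: ex = (C−B)/|BC| = (-0.5154,0.8569); ey = (-0.8569,-0.5154)
θ=264°: P = B + -1.02·ex + -0.62·ey = (0.6389,-4.5326)

θ=99°: -0.53 2.76
θ=144°: -3.26 1.16
θ=264°: 0.64 -4.53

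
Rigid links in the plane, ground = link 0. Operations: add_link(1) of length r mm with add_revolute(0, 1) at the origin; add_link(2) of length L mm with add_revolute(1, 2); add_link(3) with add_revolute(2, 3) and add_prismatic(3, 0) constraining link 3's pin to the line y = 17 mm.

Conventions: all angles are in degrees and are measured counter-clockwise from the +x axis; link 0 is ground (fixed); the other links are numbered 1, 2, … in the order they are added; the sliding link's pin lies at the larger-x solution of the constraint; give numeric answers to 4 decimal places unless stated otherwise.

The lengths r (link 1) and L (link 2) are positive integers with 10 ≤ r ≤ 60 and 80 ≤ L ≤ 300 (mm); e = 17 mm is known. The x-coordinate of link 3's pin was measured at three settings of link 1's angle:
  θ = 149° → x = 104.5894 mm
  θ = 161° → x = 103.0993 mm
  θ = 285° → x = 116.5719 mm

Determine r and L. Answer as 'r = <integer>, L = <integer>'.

constraint per measurement: (x − r cos θ)² + (r sin θ − e)² = L²
subtracting the θ₁ and θ₂ equations cancels the r² and L² terms:
r = (x₁² − x₂²) / (2[(x₁cos θ₁ + e sin θ₁) − (x₂cos θ₂ + e sin θ₂)]) = 14.0001 → r = 14
L² = (x₁ − r cos θ₁)² + (r sin θ₁ − e)² = 13689.0017 → L = 117.0000 → L = 117
check at θ₃=285°: x = 116.5719 (printed 116.5719) ✓

r = 14, L = 117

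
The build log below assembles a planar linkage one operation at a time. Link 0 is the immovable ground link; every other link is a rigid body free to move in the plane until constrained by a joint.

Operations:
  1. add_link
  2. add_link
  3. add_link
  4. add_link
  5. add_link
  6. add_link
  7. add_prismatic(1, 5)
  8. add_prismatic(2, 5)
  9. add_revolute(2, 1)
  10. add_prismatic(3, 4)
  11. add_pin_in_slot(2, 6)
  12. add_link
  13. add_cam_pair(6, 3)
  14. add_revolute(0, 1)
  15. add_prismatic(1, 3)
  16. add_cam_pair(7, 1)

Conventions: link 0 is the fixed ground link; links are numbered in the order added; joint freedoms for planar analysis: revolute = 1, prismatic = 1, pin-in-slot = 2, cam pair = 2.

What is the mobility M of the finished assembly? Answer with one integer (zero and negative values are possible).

ground; <1,0,0>
#1 <2,0,0>
#2 <3,0,0>
#3 <4,0,0>
#4 <5,0,0>
#5 <6,0,0>
#6 <7,0,0>
P:1↔5 J1 <7,1,0>
P:2↔5 J1 <7,2,0>
R:2↔1 J1 <7,3,0>
P:3↔4 J1 <7,4,0>
PS:2↔6 J2 <7,4,1>
#7 <8,4,1>
C:6↔3 J2 <8,4,2>
R:0↔1 J1 <8,5,2>
P:1↔3 J1 <8,6,2>
C:7↔1 J2 <8,6,3>
3×7 − 2×6 − 1×3 = 6

M = 6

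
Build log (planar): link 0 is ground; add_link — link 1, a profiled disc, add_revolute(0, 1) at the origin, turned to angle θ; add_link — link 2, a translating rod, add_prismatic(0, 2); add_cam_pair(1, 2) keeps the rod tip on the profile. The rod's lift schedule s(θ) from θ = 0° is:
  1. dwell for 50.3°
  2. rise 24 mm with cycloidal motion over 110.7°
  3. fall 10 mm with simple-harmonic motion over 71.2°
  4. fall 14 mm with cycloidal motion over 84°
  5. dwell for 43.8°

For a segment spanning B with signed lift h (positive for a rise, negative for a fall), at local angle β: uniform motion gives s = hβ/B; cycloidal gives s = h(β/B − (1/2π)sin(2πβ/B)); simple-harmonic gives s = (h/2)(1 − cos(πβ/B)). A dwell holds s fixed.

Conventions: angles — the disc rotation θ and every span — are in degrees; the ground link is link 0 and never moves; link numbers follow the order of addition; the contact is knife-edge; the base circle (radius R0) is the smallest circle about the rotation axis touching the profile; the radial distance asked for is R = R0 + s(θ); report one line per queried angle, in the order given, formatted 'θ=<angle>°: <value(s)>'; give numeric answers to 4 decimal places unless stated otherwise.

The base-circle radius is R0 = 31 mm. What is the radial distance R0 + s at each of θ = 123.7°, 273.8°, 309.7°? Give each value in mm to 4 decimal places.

seg 1 [0°–50.3°] dwell: s stays 0.0000
seg 2 [50.3°–161°] cycloidal, h=24: θ=123.7° here. β=73.4, B=110.7. 24·(0.6631 − sin(2π·0.6631)/(2π)) = 19.1770 → s = 19.1770
seg 2 [50.3°–161°] cycloidal, h=24: full span → s += 24 → s = 24.0000
seg 3 [161°–232.2°] simple-harmonic, h=-10: full span → s += -10 → s = 14.0000
seg 4 [232.2°–316.2°] cycloidal, h=-14: θ=273.8° here. β=41.6, B=84. -14·(0.4952 − sin(2π·0.4952)/(2π)) = -6.8667 → s = 7.1333
seg 4 [232.2°–316.2°] cycloidal, h=-14: θ=309.7° here. β=77.5, B=84. -14·(0.9226 − sin(2π·0.9226)/(2π)) = -13.9578 → s = 0.0422
θ=123.7°: R = R0 + s = 31 + 19.1770 = 50.1770
θ=273.8°: R = R0 + s = 31 + 7.1333 = 38.1333
θ=309.7°: R = R0 + s = 31 + 0.0422 = 31.0422

θ=123.7°: 50.1770
θ=273.8°: 38.1333
θ=309.7°: 31.0422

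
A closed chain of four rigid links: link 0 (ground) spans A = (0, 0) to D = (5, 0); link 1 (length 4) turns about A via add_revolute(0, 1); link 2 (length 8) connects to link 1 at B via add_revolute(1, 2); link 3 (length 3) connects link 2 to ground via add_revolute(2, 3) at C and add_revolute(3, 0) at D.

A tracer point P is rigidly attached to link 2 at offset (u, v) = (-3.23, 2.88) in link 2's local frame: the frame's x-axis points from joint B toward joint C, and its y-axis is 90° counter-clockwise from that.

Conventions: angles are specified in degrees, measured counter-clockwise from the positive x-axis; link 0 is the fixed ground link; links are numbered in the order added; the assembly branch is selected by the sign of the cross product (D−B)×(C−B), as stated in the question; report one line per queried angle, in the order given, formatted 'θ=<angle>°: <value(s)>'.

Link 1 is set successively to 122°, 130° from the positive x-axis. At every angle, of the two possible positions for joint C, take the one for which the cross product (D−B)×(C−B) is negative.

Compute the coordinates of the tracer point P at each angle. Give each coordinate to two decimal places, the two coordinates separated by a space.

A=(0,0), D=(5.00,0)
θ=122°: B = A + 4.00·(cos122°, sin122°) = (-2.1197, 3.3922)
θ=122°: |BD| = 7.8865
θ=122°: circle(B,8.00) ∩ circle(D,3.00): a=7.4302, h=2.9651
θ=122°:   candidates: C₊=(5.8635,2.8731) cross=23.384; C₋=(3.3127,-2.4805) cross=-23.384
θ=122°:   branch - wants cross < 0 → take C=(3.3127,-2.4805) (cross=-23.384)
θ=122°: ex = (C−B)/|BC| = (0.6791,-0.7341); ey = (0.7341,0.6791)
θ=122°: P = B + -3.23·ex + 2.88·ey = (-2.1988,7.7190)
θ=130°: B = A + 4.00·(cos130°, sin130°) = (-2.5712, 3.0642)
θ=130°: |BD| = 8.1677
θ=130°: circle(B,8.00) ∩ circle(D,3.00): a=7.4508, h=2.9131
θ=130°:   candidates: C₊=(5.4283,2.9693) cross=23.793; C₋=(3.2426,-2.4313) cross=-23.793
θ=130°:   branch - wants cross < 0 → take C=(3.2426,-2.4313) (cross=-23.793)
θ=130°: ex = (C−B)/|BC| = (0.7267,-0.6869); ey = (0.6869,0.7267)
θ=130°: P = B + -3.23·ex + 2.88·ey = (-2.9401,7.3759)

θ=122°: -2.20 7.72
θ=130°: -2.94 7.38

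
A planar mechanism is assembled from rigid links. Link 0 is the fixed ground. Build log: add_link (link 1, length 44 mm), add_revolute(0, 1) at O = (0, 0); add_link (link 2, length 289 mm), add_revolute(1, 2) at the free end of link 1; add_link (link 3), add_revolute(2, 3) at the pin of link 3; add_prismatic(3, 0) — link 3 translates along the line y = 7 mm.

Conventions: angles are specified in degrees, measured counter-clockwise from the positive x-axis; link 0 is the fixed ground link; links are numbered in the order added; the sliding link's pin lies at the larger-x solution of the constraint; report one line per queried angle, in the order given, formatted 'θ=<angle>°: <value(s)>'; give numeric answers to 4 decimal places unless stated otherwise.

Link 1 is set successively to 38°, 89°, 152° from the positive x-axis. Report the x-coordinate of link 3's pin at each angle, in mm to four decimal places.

geometry: r = 44 mm, L = 289 mm, e = 7 mm
θ=38°: crank pin P = (r cos θ, r sin θ) = (34.672473, 27.089105)
θ=38°: h = r sin θ − e = 27.089105 − 7 = 20.089105
θ=38°: x = r cos θ + √(L² − h²) = 34.672473 + 288.300933 = 322.973406
θ=89°: crank pin P = (r cos θ, r sin θ) = (0.767906, 43.993299)
θ=89°: h = r sin θ − e = 43.993299 − 7 = 36.993299
θ=89°: x = r cos θ + √(L² − h²) = 0.767906 + 286.622567 = 287.390473
θ=152°: crank pin P = (r cos θ, r sin θ) = (-38.849694, 20.656749)
θ=152°: h = r sin θ − e = 20.656749 − 7 = 13.656749
θ=152°: x = r cos θ + √(L² − h²) = -38.849694 + 288.677144 = 249.827449

θ=38°: 322.9734
θ=89°: 287.3905
θ=152°: 249.8274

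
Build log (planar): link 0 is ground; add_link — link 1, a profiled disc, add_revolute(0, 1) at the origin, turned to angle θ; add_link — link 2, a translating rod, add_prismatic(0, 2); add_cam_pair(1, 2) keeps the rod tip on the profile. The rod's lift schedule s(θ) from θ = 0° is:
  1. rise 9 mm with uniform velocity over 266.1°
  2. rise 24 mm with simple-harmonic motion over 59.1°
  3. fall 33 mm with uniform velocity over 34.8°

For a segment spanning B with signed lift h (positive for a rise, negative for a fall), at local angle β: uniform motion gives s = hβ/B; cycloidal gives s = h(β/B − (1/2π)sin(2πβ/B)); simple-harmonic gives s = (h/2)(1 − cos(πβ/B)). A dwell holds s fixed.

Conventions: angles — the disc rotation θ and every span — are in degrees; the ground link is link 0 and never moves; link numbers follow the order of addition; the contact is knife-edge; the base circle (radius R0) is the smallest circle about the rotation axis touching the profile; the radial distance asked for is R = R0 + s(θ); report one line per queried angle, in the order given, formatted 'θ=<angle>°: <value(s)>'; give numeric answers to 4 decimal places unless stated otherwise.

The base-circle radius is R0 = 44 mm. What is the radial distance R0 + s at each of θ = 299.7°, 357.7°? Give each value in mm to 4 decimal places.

seg 1 [0°–266.1°] uniform, h=9: full span → s += 9 → s = 9.0000
seg 2 [266.1°–325.2°] simple-harmonic, h=24: θ=299.7° here. β=33.6, B=59.1. 24/2·(1 − cos(π·0.5685)) = 14.5635 → s = 23.5635
seg 2 [266.1°–325.2°] simple-harmonic, h=24: full span → s += 24 → s = 33.0000
seg 3 [325.2°–360°] uniform, h=-33: θ=357.7° here. β=32.5, B=34.8. -33·32.5/34.8 = -30.8190 → s = 2.1810
θ=299.7°: R = R0 + s = 44 + 23.5635 = 67.5635
θ=357.7°: R = R0 + s = 44 + 2.1810 = 46.1810

θ=299.7°: 67.5635
θ=357.7°: 46.1810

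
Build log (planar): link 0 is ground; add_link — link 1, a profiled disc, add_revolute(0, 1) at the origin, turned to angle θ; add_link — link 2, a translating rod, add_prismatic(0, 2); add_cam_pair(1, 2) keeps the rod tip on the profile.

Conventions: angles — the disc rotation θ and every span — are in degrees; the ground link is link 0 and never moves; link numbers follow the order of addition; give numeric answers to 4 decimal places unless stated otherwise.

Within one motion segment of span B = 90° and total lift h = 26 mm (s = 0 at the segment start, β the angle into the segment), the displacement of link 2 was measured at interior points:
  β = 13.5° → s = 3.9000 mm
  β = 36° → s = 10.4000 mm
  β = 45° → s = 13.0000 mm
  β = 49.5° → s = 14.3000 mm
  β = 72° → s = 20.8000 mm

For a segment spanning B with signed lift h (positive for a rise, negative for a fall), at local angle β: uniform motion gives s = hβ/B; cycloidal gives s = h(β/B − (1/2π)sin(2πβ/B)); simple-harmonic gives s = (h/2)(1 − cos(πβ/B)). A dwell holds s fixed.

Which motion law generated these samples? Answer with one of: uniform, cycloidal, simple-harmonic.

candidates at β/B = r: uniform s = h·r (linear in β); cycloidal s = h·(r − sin(2πr)/(2π)); simple-harmonic s = (h/2)(1 − cos(πr))
β=13.5°: printed 3.9000 | uniform 3.9000, cycloidal 0.5523, simple-harmonic 1.4169
β=36°: printed 10.4000 | uniform 10.4000, cycloidal 7.9677, simple-harmonic 8.9828
β=45°: printed 13.0000 | uniform 13.0000, cycloidal 13.0000, simple-harmonic 13.0000
β=49.5°: printed 14.3000 | uniform 14.3000, cycloidal 15.5787, simple-harmonic 15.0336
β=72°: printed 20.8000 | uniform 20.8000, cycloidal 24.7355, simple-harmonic 23.5172
only one law matches every sample → uniform

uniform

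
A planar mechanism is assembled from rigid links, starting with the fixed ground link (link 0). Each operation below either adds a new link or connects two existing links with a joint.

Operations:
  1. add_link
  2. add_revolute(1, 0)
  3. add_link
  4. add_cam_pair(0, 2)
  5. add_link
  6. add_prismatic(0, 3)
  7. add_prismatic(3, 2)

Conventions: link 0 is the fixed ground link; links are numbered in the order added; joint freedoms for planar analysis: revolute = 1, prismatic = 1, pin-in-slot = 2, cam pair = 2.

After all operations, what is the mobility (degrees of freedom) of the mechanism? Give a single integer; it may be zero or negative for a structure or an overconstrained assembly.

link 0 = ground. State L|J1|J2 = 1|0|0
+link1  2|0|0
R(1,0) f=1→J1  2|1|0
+link2  3|1|0
C(0,2) f=2→J2  3|1|1
+link3  4|1|1
P(0,3) f=1→J1  4|2|1
P(3,2) f=1→J1  4|3|1
M = 3(4−1)−2·3−1 = 9−6−1 = 2

M = 2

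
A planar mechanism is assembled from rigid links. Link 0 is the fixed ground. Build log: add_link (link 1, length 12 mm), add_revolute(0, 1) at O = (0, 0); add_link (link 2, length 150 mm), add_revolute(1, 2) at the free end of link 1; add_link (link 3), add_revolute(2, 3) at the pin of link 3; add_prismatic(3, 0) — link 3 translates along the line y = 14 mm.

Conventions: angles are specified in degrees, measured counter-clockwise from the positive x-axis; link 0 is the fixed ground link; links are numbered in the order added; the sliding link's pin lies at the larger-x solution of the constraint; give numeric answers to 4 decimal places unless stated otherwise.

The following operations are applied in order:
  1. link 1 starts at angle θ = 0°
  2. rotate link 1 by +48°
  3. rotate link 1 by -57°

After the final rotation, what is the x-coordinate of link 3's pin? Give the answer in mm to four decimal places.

geometry: r = 12 mm, L = 150 mm, e = 14 mm; θ starts at 0°
rotate link 1 by +48°: θ ← 0° +48° = 48°
rotate link 1 by -57°: θ ← 48° -57° = -9°
crank pin P = (r cos θ, r sin θ) = (11.852260, -1.877214)
h = r sin θ − e = -1.877214 − 14 = -15.877214
x = r cos θ + √(L² − h²) = 11.852260 + 149.157347 = 161.009607

161.0096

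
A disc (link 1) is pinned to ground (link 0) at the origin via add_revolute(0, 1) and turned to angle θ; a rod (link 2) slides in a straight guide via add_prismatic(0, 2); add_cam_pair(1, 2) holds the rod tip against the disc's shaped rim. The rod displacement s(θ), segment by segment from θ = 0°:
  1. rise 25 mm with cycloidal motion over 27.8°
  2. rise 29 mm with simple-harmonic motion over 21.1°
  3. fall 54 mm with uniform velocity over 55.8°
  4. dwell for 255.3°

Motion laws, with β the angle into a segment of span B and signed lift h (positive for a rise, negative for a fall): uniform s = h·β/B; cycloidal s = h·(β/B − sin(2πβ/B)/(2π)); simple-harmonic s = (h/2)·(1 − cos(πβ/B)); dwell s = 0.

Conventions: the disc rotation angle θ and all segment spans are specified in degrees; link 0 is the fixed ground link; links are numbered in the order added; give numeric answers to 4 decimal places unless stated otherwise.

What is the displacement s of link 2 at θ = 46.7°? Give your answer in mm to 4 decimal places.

segment 1 (0° to 27.8°, cycloidal, h = 25) is passed completely: s = 0.0000 + (25) = 25.0000
θ = 46.7° falls in segment 2 (27.8° to 48.9°, simple-harmonic, h = 29): β = 46.7 − 27.8 = 18.9°, B = 21.1°; Δs = 29/2·(1 − cos(π·0.8957)) = 28.2290; s = 25.0000 + 28.2290 = 53.2290

53.2290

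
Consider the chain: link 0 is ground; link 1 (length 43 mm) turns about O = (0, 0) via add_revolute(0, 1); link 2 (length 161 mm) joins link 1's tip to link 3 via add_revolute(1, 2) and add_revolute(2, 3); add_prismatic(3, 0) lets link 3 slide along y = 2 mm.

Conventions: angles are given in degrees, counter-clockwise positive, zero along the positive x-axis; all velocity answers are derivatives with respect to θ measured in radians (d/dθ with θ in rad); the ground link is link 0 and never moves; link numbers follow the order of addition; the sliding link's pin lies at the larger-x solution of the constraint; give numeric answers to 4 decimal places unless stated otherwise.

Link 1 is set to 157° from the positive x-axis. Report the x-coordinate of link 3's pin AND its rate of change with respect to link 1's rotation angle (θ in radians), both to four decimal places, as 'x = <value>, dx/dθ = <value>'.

geometry: r = 43 mm, L = 161 mm, e = 2 mm
crank pin P = (r cos θ, r sin θ) = (-39.581709, 16.801439)
h = r sin θ − e = 16.801439 − 2 = 14.801439
x = r cos θ + √(L² − h²) = -39.581709 + 160.318176 = 120.736467
dx/dθ = −r sin θ − h·r cos θ/√(L² − h²) (θ in radians; h = 14.801439) = -13.147042

x = 120.7365, dx/dθ = -13.1470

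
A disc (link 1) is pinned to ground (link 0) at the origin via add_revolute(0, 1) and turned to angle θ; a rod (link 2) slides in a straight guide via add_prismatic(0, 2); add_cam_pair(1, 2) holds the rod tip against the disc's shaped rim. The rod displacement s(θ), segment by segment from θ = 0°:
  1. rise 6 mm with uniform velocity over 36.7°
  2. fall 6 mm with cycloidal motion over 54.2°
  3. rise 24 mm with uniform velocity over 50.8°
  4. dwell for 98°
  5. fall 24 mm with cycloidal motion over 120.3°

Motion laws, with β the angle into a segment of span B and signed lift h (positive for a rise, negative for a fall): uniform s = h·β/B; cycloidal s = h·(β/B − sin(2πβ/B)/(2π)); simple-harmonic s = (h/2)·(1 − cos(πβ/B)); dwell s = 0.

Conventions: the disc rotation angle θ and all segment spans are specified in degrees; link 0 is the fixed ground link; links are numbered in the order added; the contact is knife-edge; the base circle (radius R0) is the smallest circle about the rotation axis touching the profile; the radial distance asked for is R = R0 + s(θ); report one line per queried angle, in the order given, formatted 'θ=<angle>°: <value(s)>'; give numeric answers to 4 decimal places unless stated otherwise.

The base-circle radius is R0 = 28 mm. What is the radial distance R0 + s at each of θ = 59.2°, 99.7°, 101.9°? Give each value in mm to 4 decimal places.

segment 1 (0° to 36.7°, uniform, h = 6) is passed completely: s = 0.0000 + (6) = 6.0000
θ = 59.2° falls in segment 2 (36.7° to 90.9°, cycloidal, h = -6): β = 59.2 − 36.7 = 22.5°, B = 54.2°; Δs = -6·(0.4151 − sin(2π·0.4151)/(2π)) = -2.0053; s = 6.0000 − 2.0053 = 3.9947
segment 2 (36.7° to 90.9°, cycloidal, h = -6) is passed completely: s = 6.0000 + (-6) = 0.0000
θ = 99.7° falls in segment 3 (90.9° to 141.7°, uniform, h = 24): β = 99.7 − 90.9 = 8.8°, B = 50.8°; Δs = 24·8.8/50.8 = 4.1575; s = 0.0000 + 4.1575 = 4.1575
θ = 101.9° falls in segment 3 (90.9° to 141.7°, uniform, h = 24): β = 101.9 − 90.9 = 11°, B = 50.8°; Δs = 24·11/50.8 = 5.1969; s = 0.0000 + 5.1969 = 5.1969
θ=59.2°: R = R0 + s = 28 + 3.9947 = 31.9947
θ=99.7°: R = R0 + s = 28 + 4.1575 = 32.1575
θ=101.9°: R = R0 + s = 28 + 5.1969 = 33.1969

θ=59.2°: 31.9947
θ=99.7°: 32.1575
θ=101.9°: 33.1969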